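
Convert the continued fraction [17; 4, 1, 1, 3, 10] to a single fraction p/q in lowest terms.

5665/329

Fold from the inside: start with 10/1.
  3 + 1/10 = 31/10
  1 + 10/31 = 41/31
  1 + 31/41 = 72/41
  4 + 41/72 = 329/72
  17 + 72/329 = 5665/329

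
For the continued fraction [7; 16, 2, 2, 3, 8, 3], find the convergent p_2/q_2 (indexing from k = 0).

Using pₖ = aₖpₖ₋₁ + pₖ₋₂, qₖ = aₖqₖ₋₁ + qₖ₋₂ (with p₋₁=1, p₋₂=0, q₋₁=0, q₋₂=1):
  k=0: a=7, p=7, q=1
  k=1: a=16, p=113, q=16
  k=2: a=2, p=233, q=33

233/33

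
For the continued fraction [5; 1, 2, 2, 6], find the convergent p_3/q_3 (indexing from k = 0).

Using pₖ = aₖpₖ₋₁ + pₖ₋₂, qₖ = aₖqₖ₋₁ + qₖ₋₂ (with p₋₁=1, p₋₂=0, q₋₁=0, q₋₂=1):
  k=0: a=5, p=5, q=1
  k=1: a=1, p=6, q=1
  k=2: a=2, p=17, q=3
  k=3: a=2, p=40, q=7

40/7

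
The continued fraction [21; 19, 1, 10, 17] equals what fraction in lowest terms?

Fold from the inside: start with 17/1.
  10 + 1/17 = 171/17
  1 + 17/171 = 188/171
  19 + 171/188 = 3743/188
  21 + 188/3743 = 78791/3743

78791/3743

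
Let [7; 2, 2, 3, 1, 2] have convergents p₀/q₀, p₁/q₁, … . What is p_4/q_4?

163/22

Using pₖ = aₖpₖ₋₁ + pₖ₋₂, qₖ = aₖqₖ₋₁ + qₖ₋₂ (with p₋₁=1, p₋₂=0, q₋₁=0, q₋₂=1):
  k=0: a=7, p=7, q=1
  k=1: a=2, p=15, q=2
  k=2: a=2, p=37, q=5
  k=3: a=3, p=126, q=17
  k=4: a=1, p=163, q=22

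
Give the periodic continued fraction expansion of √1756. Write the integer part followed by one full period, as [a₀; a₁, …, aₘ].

[41; 1, 9, 2, 20, 2, 9, 1, 82]

a₀ = ⌊√1756⌋ = 41.
With m₀=0, d₀=1 and mₖ₊₁ = dₖaₖ − mₖ, dₖ₊₁ = (n − mₖ₊₁²)/dₖ, aₖ₊₁ = ⌊(a₀+mₖ₊₁)/dₖ₊₁⌋:
  k=1: m=41, d=75, a=1
  k=2: m=34, d=8, a=9
  k=3: m=38, d=39, a=2
  k=4: m=40, d=4, a=20
  k=5: m=40, d=39, a=2
  k=6: m=38, d=8, a=9
  k=7: m=34, d=75, a=1
  k=8: m=41, d=1, a=82
d=1 and a=2a₀=82 at k=8, so the next step gives (m, d) = (41, 75) again — its k=1 value — and the period has length 8.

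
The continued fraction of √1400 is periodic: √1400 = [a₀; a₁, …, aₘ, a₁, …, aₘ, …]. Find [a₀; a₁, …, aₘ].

a₀ = ⌊√1400⌋ = 37.

[37; 2, 2, 2, 74]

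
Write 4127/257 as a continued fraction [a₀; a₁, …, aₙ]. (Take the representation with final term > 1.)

[16; 17, 7, 2]

4127 = 16*257 + 15
257 = 17*15 + 2
15 = 7*2 + 1
2 = 2*1 + 0  (stop)
So 4127/257 = [16; 17, 7, 2].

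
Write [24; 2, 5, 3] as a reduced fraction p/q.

Fold from the inside: start with 3/1.
  5 + 1/3 = 16/3
  2 + 3/16 = 35/16
  24 + 16/35 = 856/35

856/35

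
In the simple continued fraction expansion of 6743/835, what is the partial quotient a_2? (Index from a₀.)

3

6743 = 8·835 + 63   →  a_0 = 8
835 = 13·63 + 16   →  a_1 = 13
63 = 3·16 + 15   →  a_2 = 3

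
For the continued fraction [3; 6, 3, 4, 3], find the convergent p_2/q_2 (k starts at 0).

60/19

Using pₖ = aₖpₖ₋₁ + pₖ₋₂, qₖ = aₖqₖ₋₁ + qₖ₋₂ (with p₋₁=1, p₋₂=0, q₋₁=0, q₋₂=1):
  k=0: a=3, p=3, q=1
  k=1: a=6, p=19, q=6
  k=2: a=3, p=60, q=19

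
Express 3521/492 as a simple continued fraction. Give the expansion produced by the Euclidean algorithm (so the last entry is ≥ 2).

[7; 6, 2, 1, 1, 3, 4]

3521 = 7×492 + 77
492 = 6×77 + 30
77 = 2×30 + 17
30 = 1×17 + 13
17 = 1×13 + 4
13 = 3×4 + 1
4 = 4×1 + 0  (stop)
So 3521/492 = [7; 6, 2, 1, 1, 3, 4].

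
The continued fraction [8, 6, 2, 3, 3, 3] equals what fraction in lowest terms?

3988/489

Fold from the inside: start with 3/1.
  3 + 1/3 = 10/3
  3 + 3/10 = 33/10
  2 + 10/33 = 76/33
  6 + 33/76 = 489/76
  8 + 76/489 = 3988/489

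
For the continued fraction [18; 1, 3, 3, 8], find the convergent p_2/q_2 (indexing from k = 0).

75/4

Using pₖ = aₖpₖ₋₁ + pₖ₋₂, qₖ = aₖqₖ₋₁ + qₖ₋₂ (with p₋₁=1, p₋₂=0, q₋₁=0, q₋₂=1):
  k=0: a=18, p=18, q=1
  k=1: a=1, p=19, q=1
  k=2: a=3, p=75, q=4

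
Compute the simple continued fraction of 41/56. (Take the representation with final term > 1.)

41 = 0*56 + 41
56 = 1*41 + 15
41 = 2*15 + 11
15 = 1*11 + 4
11 = 2*4 + 3
4 = 1*3 + 1
3 = 3*1 + 0  (stop)
So 41/56 = [0; 1, 2, 1, 2, 1, 3].

[0; 1, 2, 1, 2, 1, 3]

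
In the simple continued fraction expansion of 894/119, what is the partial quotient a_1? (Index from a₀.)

1

894 = 7·119 + 61   →  a_0 = 7
119 = 1·61 + 58   →  a_1 = 1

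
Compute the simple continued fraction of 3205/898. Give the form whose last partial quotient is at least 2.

3205 = 3×898 + 511
898 = 1×511 + 387
511 = 1×387 + 124
387 = 3×124 + 15
124 = 8×15 + 4
15 = 3×4 + 3
4 = 1×3 + 1
3 = 3×1 + 0  (stop)
So 3205/898 = [3; 1, 1, 3, 8, 3, 1, 3].

[3; 1, 1, 3, 8, 3, 1, 3]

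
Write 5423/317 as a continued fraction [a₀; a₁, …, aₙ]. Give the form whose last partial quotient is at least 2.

[17; 9, 3, 11]

5423 = 17·317 + 34
317 = 9·34 + 11
34 = 3·11 + 1
11 = 11·1 + 0  (stop)
So 5423/317 = [17; 9, 3, 11].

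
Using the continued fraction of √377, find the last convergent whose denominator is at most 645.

8951/461

√377 = [19; 2, 2, 2, 38, …] (period length 4).
Convergents:
  p_0/q_0 = 19/1
  p_1/q_1 = 39/2
  p_2/q_2 = 97/5
  p_3/q_3 = 233/12
  p_4/q_4 = 8951/461
  p_5/q_5 = 18135/934
q_4 = 461 ≤ 645 < 934 = q_5, so the answer is 8951/461.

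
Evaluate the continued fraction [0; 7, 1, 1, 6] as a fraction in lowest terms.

13/98

Fold from the inside: start with 6/1.
  1 + 1/6 = 7/6
  1 + 6/7 = 13/7
  7 + 7/13 = 98/13
  0 + 13/98 = 13/98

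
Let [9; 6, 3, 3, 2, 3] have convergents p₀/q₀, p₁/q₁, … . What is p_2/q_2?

Using pₖ = aₖpₖ₋₁ + pₖ₋₂, qₖ = aₖqₖ₋₁ + qₖ₋₂ (with p₋₁=1, p₋₂=0, q₋₁=0, q₋₂=1):
  k=0: a=9, p=9, q=1
  k=1: a=6, p=55, q=6
  k=2: a=3, p=174, q=19

174/19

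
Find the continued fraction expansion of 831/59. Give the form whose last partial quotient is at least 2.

[14; 11, 1, 4]

831 = 14·59 + 5
59 = 11·5 + 4
5 = 1·4 + 1
4 = 4·1 + 0  (stop)
So 831/59 = [14; 11, 1, 4].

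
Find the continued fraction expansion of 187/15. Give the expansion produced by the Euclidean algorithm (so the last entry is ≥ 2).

187 = 12*15 + 7
15 = 2*7 + 1
7 = 7*1 + 0  (stop)
So 187/15 = [12; 2, 7].

[12; 2, 7]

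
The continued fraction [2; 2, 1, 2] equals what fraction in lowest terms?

Fold from the inside: start with 2/1.
  1 + 1/2 = 3/2
  2 + 2/3 = 8/3
  2 + 3/8 = 19/8

19/8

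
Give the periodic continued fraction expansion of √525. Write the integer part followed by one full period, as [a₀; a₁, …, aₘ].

[22; 1, 10, 2, 10, 1, 44]

a₀ = ⌊√525⌋ = 22.
With m₀=0, d₀=1 and mₖ₊₁ = dₖaₖ − mₖ, dₖ₊₁ = (n − mₖ₊₁²)/dₖ, aₖ₊₁ = ⌊(a₀+mₖ₊₁)/dₖ₊₁⌋:
  k=1: m=22, d=41, a=1
  k=2: m=19, d=4, a=10
  k=3: m=21, d=21, a=2
  k=4: m=21, d=4, a=10
  k=5: m=19, d=41, a=1
  k=6: m=22, d=1, a=44
d=1 and a=2a₀=44 at k=6, so the next step gives (m, d) = (22, 41) again — its k=1 value — and the period has length 6.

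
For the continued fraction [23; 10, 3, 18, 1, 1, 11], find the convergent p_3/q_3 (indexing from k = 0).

Using pₖ = aₖpₖ₋₁ + pₖ₋₂, qₖ = aₖqₖ₋₁ + qₖ₋₂ (with p₋₁=1, p₋₂=0, q₋₁=0, q₋₂=1):
  k=0: a=23, p=23, q=1
  k=1: a=10, p=231, q=10
  k=2: a=3, p=716, q=31
  k=3: a=18, p=13119, q=568

13119/568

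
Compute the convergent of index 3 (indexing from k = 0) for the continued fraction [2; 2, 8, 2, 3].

89/36

Using pₖ = aₖpₖ₋₁ + pₖ₋₂, qₖ = aₖqₖ₋₁ + qₖ₋₂ (with p₋₁=1, p₋₂=0, q₋₁=0, q₋₂=1):
  k=0: a=2, p=2, q=1
  k=1: a=2, p=5, q=2
  k=2: a=8, p=42, q=17
  k=3: a=2, p=89, q=36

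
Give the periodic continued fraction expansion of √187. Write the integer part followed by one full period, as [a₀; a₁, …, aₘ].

a₀ = ⌊√187⌋ = 13.
With m₀=0, d₀=1 and mₖ₊₁ = dₖaₖ − mₖ, dₖ₊₁ = (n − mₖ₊₁²)/dₖ, aₖ₊₁ = ⌊(a₀+mₖ₊₁)/dₖ₊₁⌋:
  k=1: m=13, d=18, a=1
  k=2: m=5, d=9, a=2
  k=3: m=13, d=2, a=13
  k=4: m=13, d=9, a=2
  k=5: m=5, d=18, a=1
  k=6: m=13, d=1, a=26
d=1 and a=2a₀=26 at k=6, so the next step gives (m, d) = (13, 18) again — its k=1 value — and the period has length 6.

[13; 1, 2, 13, 2, 1, 26]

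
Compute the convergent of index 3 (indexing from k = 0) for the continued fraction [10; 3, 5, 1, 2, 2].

196/19

Using pₖ = aₖpₖ₋₁ + pₖ₋₂, qₖ = aₖqₖ₋₁ + qₖ₋₂ (with p₋₁=1, p₋₂=0, q₋₁=0, q₋₂=1):
  k=0: a=10, p=10, q=1
  k=1: a=3, p=31, q=3
  k=2: a=5, p=165, q=16
  k=3: a=1, p=196, q=19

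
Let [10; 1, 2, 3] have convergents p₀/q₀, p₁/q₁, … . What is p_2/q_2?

32/3

Using pₖ = aₖpₖ₋₁ + pₖ₋₂, qₖ = aₖqₖ₋₁ + qₖ₋₂ (with p₋₁=1, p₋₂=0, q₋₁=0, q₋₂=1):
  k=0: a=10, p=10, q=1
  k=1: a=1, p=11, q=1
  k=2: a=2, p=32, q=3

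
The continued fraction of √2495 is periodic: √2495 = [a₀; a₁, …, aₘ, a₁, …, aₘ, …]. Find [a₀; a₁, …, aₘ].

a₀ = ⌊√2495⌋ = 49.
With m₀=0, d₀=1 and mₖ₊₁ = dₖaₖ − mₖ, dₖ₊₁ = (n − mₖ₊₁²)/dₖ, aₖ₊₁ = ⌊(a₀+mₖ₊₁)/dₖ₊₁⌋:
  k=1: m=49, d=94, a=1
  k=2: m=45, d=5, a=18
  k=3: m=45, d=94, a=1
  k=4: m=49, d=1, a=98
d=1 and a=2a₀=98 at k=4, so the next step gives (m, d) = (49, 94) again — its k=1 value — and the period has length 4.

[49; 1, 18, 1, 98]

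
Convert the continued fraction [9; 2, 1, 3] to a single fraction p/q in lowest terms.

Using pₖ = aₖpₖ₋₁ + pₖ₋₂ and qₖ = aₖqₖ₋₁ + qₖ₋₂:
  k=0: a=9, p=9, q=1
  k=1: a=2, p=19, q=2
  k=2: a=1, p=28, q=3
  k=3: a=3, p=103, q=11

103/11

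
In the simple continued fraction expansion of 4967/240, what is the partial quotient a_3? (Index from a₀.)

3

4967 = 20·240 + 167   →  a_0 = 20
240 = 1·167 + 73   →  a_1 = 1
167 = 2·73 + 21   →  a_2 = 2
73 = 3·21 + 10   →  a_3 = 3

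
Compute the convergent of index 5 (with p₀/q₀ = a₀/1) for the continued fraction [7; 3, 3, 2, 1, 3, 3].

Using pₖ = aₖpₖ₋₁ + pₖ₋₂, qₖ = aₖqₖ₋₁ + qₖ₋₂ (with p₋₁=1, p₋₂=0, q₋₁=0, q₋₂=1):
  k=0: a=7, p=7, q=1
  k=1: a=3, p=22, q=3
  k=2: a=3, p=73, q=10
  k=3: a=2, p=168, q=23
  k=4: a=1, p=241, q=33
  k=5: a=3, p=891, q=122

891/122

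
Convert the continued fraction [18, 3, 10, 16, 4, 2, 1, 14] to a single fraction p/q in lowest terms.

Fold from the inside: start with 14/1.
  1 + 1/14 = 15/14
  2 + 14/15 = 44/15
  4 + 15/44 = 191/44
  16 + 44/191 = 3100/191
  10 + 191/3100 = 31191/3100
  3 + 3100/31191 = 96673/31191
  18 + 31191/96673 = 1771305/96673

1771305/96673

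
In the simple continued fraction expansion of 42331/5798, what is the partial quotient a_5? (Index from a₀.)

42331 = 7·5798 + 1745   →  a_0 = 7
5798 = 3·1745 + 563   →  a_1 = 3
1745 = 3·563 + 56   →  a_2 = 3
563 = 10·56 + 3   →  a_3 = 10
56 = 18·3 + 2   →  a_4 = 18
3 = 1·2 + 1   →  a_5 = 1

1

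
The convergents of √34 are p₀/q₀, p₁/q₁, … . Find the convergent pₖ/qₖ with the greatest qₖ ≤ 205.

√34 = [5; 1, 4, 1, 10, …] (period length 4).
Convergents:
  p_0/q_0 = 5/1
  p_1/q_1 = 6/1
  p_2/q_2 = 29/5
  p_3/q_3 = 35/6
  p_4/q_4 = 379/65
  p_5/q_5 = 414/71
  p_6/q_6 = 2035/349
q_5 = 71 ≤ 205 < 349 = q_6, so the answer is 414/71.

414/71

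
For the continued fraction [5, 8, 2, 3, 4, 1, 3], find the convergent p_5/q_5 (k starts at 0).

1597/312

Using pₖ = aₖpₖ₋₁ + pₖ₋₂, qₖ = aₖqₖ₋₁ + qₖ₋₂ (with p₋₁=1, p₋₂=0, q₋₁=0, q₋₂=1):
  k=0: a=5, p=5, q=1
  k=1: a=8, p=41, q=8
  k=2: a=2, p=87, q=17
  k=3: a=3, p=302, q=59
  k=4: a=4, p=1295, q=253
  k=5: a=1, p=1597, q=312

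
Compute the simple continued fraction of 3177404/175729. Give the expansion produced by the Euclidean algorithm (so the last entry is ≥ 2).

[18; 12, 3, 3, 2, 15, 2, 19]

3177404 = 18·175729 + 14282
175729 = 12·14282 + 4345
14282 = 3·4345 + 1247
4345 = 3·1247 + 604
1247 = 2·604 + 39
604 = 15·39 + 19
39 = 2·19 + 1
19 = 19·1 + 0  (stop)
So 3177404/175729 = [18; 12, 3, 3, 2, 15, 2, 19].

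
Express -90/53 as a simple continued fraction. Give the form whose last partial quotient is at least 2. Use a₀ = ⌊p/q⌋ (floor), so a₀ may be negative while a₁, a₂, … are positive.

-90 = -2*53 + 16
53 = 3*16 + 5
16 = 3*5 + 1
5 = 5*1 + 0  (stop)
So -90/53 = [-2; 3, 3, 5].

[-2; 3, 3, 5]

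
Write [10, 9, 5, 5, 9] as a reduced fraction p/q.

Using pₖ = aₖpₖ₋₁ + pₖ₋₂ and qₖ = aₖqₖ₋₁ + qₖ₋₂:
  k=0: a=10, p=10, q=1
  k=1: a=9, p=91, q=9
  k=2: a=5, p=465, q=46
  k=3: a=5, p=2416, q=239
  k=4: a=9, p=22209, q=2197

22209/2197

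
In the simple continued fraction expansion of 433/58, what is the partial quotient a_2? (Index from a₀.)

433 = 7·58 + 27   →  a_0 = 7
58 = 2·27 + 4   →  a_1 = 2
27 = 6·4 + 3   →  a_2 = 6

6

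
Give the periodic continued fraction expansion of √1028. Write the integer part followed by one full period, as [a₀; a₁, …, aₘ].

[32; 16, 64]

a₀ = ⌊√1028⌋ = 32.
With m₀=0, d₀=1 and mₖ₊₁ = dₖaₖ − mₖ, dₖ₊₁ = (n − mₖ₊₁²)/dₖ, aₖ₊₁ = ⌊(a₀+mₖ₊₁)/dₖ₊₁⌋:
  k=1: m=32, d=4, a=16
  k=2: m=32, d=1, a=64
d=1 and a=2a₀=64 at k=2, so the next step gives (m, d) = (32, 4) again — its k=1 value — and the period has length 2.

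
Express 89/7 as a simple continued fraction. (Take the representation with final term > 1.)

[12; 1, 2, 2]

89 = 12*7 + 5
7 = 1*5 + 2
5 = 2*2 + 1
2 = 2*1 + 0  (stop)
So 89/7 = [12; 1, 2, 2].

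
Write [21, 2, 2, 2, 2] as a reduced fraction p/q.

Using pₖ = aₖpₖ₋₁ + pₖ₋₂ and qₖ = aₖqₖ₋₁ + qₖ₋₂:
  k=0: a=21, p=21, q=1
  k=1: a=2, p=43, q=2
  k=2: a=2, p=107, q=5
  k=3: a=2, p=257, q=12
  k=4: a=2, p=621, q=29

621/29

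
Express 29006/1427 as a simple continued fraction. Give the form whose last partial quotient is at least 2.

29006 = 20×1427 + 466
1427 = 3×466 + 29
466 = 16×29 + 2
29 = 14×2 + 1
2 = 2×1 + 0  (stop)
So 29006/1427 = [20; 3, 16, 14, 2].

[20; 3, 16, 14, 2]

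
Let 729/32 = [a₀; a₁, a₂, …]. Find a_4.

1

729 = 22·32 + 25   →  a_0 = 22
32 = 1·25 + 7   →  a_1 = 1
25 = 3·7 + 4   →  a_2 = 3
7 = 1·4 + 3   →  a_3 = 1
4 = 1·3 + 1   →  a_4 = 1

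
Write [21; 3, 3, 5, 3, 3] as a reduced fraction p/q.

Fold from the inside: start with 3/1.
  3 + 1/3 = 10/3
  5 + 3/10 = 53/10
  3 + 10/53 = 169/53
  3 + 53/169 = 560/169
  21 + 169/560 = 11929/560

11929/560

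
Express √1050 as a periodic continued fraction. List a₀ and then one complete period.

a₀ = ⌊√1050⌋ = 32.
With m₀=0, d₀=1 and mₖ₊₁ = dₖaₖ − mₖ, dₖ₊₁ = (n − mₖ₊₁²)/dₖ, aₖ₊₁ = ⌊(a₀+mₖ₊₁)/dₖ₊₁⌋:
  k=1: m=32, d=26, a=2
  k=2: m=20, d=25, a=2
  k=3: m=30, d=6, a=10
  k=4: m=30, d=25, a=2
  k=5: m=20, d=26, a=2
  k=6: m=32, d=1, a=64
d=1 and a=2a₀=64 at k=6, so the next step gives (m, d) = (32, 26) again — its k=1 value — and the period has length 6.

[32; 2, 2, 10, 2, 2, 64]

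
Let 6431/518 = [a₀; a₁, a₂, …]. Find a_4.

3

6431 = 12·518 + 215   →  a_0 = 12
518 = 2·215 + 88   →  a_1 = 2
215 = 2·88 + 39   →  a_2 = 2
88 = 2·39 + 10   →  a_3 = 2
39 = 3·10 + 9   →  a_4 = 3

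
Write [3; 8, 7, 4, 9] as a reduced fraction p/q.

Fold from the inside: start with 9/1.
  4 + 1/9 = 37/9
  7 + 9/37 = 268/37
  8 + 37/268 = 2181/268
  3 + 268/2181 = 6811/2181

6811/2181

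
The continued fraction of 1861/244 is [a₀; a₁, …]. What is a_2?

1861 = 7·244 + 153   →  a_0 = 7
244 = 1·153 + 91   →  a_1 = 1
153 = 1·91 + 62   →  a_2 = 1

1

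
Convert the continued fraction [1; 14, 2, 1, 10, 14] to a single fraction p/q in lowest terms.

6920/6469

Fold from the inside: start with 14/1.
  10 + 1/14 = 141/14
  1 + 14/141 = 155/141
  2 + 141/155 = 451/155
  14 + 155/451 = 6469/451
  1 + 451/6469 = 6920/6469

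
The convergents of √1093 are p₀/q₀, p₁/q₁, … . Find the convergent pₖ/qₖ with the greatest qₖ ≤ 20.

562/17

√1093 = [33; 16, 1, 1, 16, 66, …] (period length 5).
Convergents:
  p_0/q_0 = 33/1
  p_1/q_1 = 529/16
  p_2/q_2 = 562/17
  p_3/q_3 = 1091/33
q_2 = 17 ≤ 20 < 33 = q_3, so the answer is 562/17.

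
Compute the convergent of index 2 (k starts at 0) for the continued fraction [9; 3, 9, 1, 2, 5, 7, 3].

261/28

Using pₖ = aₖpₖ₋₁ + pₖ₋₂, qₖ = aₖqₖ₋₁ + qₖ₋₂ (with p₋₁=1, p₋₂=0, q₋₁=0, q₋₂=1):
  k=0: a=9, p=9, q=1
  k=1: a=3, p=28, q=3
  k=2: a=9, p=261, q=28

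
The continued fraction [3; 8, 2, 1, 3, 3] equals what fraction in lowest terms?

939/301

Fold from the inside: start with 3/1.
  3 + 1/3 = 10/3
  1 + 3/10 = 13/10
  2 + 10/13 = 36/13
  8 + 13/36 = 301/36
  3 + 36/301 = 939/301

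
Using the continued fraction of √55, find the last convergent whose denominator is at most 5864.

15841/2136

√55 = [7; 2, 2, 2, 14, …] (period length 4).
Convergents:
  p_0/q_0 = 7/1
  p_1/q_1 = 15/2
  p_2/q_2 = 37/5
  p_3/q_3 = 89/12
  p_4/q_4 = 1283/173
  p_5/q_5 = 2655/358
  p_6/q_6 = 6593/889
  p_7/q_7 = 15841/2136
  p_8/q_8 = 228367/30793
q_7 = 2136 ≤ 5864 < 30793 = q_8, so the answer is 15841/2136.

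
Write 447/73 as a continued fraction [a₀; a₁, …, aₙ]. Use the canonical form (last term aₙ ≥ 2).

[6; 8, 9]

447 = 6*73 + 9
73 = 8*9 + 1
9 = 9*1 + 0  (stop)
So 447/73 = [6; 8, 9].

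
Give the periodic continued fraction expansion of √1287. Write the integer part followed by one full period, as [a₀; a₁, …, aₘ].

[35; 1, 6, 1, 70]

a₀ = ⌊√1287⌋ = 35.
With m₀=0, d₀=1 and mₖ₊₁ = dₖaₖ − mₖ, dₖ₊₁ = (n − mₖ₊₁²)/dₖ, aₖ₊₁ = ⌊(a₀+mₖ₊₁)/dₖ₊₁⌋:
  k=1: m=35, d=62, a=1
  k=2: m=27, d=9, a=6
  k=3: m=27, d=62, a=1
  k=4: m=35, d=1, a=70
d=1 and a=2a₀=70 at k=4, so the next step gives (m, d) = (35, 62) again — its k=1 value — and the period has length 4.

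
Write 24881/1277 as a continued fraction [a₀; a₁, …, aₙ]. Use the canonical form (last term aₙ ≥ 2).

[19; 2, 15, 13, 1, 2]

24881 = 19*1277 + 618
1277 = 2*618 + 41
618 = 15*41 + 3
41 = 13*3 + 2
3 = 1*2 + 1
2 = 2*1 + 0  (stop)
So 24881/1277 = [19; 2, 15, 13, 1, 2].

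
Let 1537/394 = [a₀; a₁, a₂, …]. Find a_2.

9

1537 = 3·394 + 355   →  a_0 = 3
394 = 1·355 + 39   →  a_1 = 1
355 = 9·39 + 4   →  a_2 = 9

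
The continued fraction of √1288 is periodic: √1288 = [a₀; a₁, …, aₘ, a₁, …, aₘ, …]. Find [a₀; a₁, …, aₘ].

a₀ = ⌊√1288⌋ = 35.
With m₀=0, d₀=1 and mₖ₊₁ = dₖaₖ − mₖ, dₖ₊₁ = (n − mₖ₊₁²)/dₖ, aₖ₊₁ = ⌊(a₀+mₖ₊₁)/dₖ₊₁⌋:
  k=1: m=35, d=63, a=1
  k=2: m=28, d=8, a=7
  k=3: m=28, d=63, a=1
  k=4: m=35, d=1, a=70
d=1 and a=2a₀=70 at k=4, so the next step gives (m, d) = (35, 63) again — its k=1 value — and the period has length 4.

[35; 1, 7, 1, 70]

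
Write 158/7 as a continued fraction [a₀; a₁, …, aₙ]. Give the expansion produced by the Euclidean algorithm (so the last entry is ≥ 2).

[22; 1, 1, 3]

158 = 22·7 + 4
7 = 1·4 + 3
4 = 1·3 + 1
3 = 3·1 + 0  (stop)
So 158/7 = [22; 1, 1, 3].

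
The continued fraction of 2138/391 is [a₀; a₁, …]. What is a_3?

2138 = 5·391 + 183   →  a_0 = 5
391 = 2·183 + 25   →  a_1 = 2
183 = 7·25 + 8   →  a_2 = 7
25 = 3·8 + 1   →  a_3 = 3

3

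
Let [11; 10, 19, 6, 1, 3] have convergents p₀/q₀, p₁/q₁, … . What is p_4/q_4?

Using pₖ = aₖpₖ₋₁ + pₖ₋₂, qₖ = aₖqₖ₋₁ + qₖ₋₂ (with p₋₁=1, p₋₂=0, q₋₁=0, q₋₂=1):
  k=0: a=11, p=11, q=1
  k=1: a=10, p=111, q=10
  k=2: a=19, p=2120, q=191
  k=3: a=6, p=12831, q=1156
  k=4: a=1, p=14951, q=1347

14951/1347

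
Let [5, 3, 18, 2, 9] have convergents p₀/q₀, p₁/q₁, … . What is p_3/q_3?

Using pₖ = aₖpₖ₋₁ + pₖ₋₂, qₖ = aₖqₖ₋₁ + qₖ₋₂ (with p₋₁=1, p₋₂=0, q₋₁=0, q₋₂=1):
  k=0: a=5, p=5, q=1
  k=1: a=3, p=16, q=3
  k=2: a=18, p=293, q=55
  k=3: a=2, p=602, q=113

602/113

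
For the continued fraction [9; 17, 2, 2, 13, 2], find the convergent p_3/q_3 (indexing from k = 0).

788/87

Using pₖ = aₖpₖ₋₁ + pₖ₋₂, qₖ = aₖqₖ₋₁ + qₖ₋₂ (with p₋₁=1, p₋₂=0, q₋₁=0, q₋₂=1):
  k=0: a=9, p=9, q=1
  k=1: a=17, p=154, q=17
  k=2: a=2, p=317, q=35
  k=3: a=2, p=788, q=87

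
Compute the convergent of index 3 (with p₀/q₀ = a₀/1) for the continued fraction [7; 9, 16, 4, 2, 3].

4188/589

Using pₖ = aₖpₖ₋₁ + pₖ₋₂, qₖ = aₖqₖ₋₁ + qₖ₋₂ (with p₋₁=1, p₋₂=0, q₋₁=0, q₋₂=1):
  k=0: a=7, p=7, q=1
  k=1: a=9, p=64, q=9
  k=2: a=16, p=1031, q=145
  k=3: a=4, p=4188, q=589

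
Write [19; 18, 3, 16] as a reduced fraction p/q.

17111/898

Fold from the inside: start with 16/1.
  3 + 1/16 = 49/16
  18 + 16/49 = 898/49
  19 + 49/898 = 17111/898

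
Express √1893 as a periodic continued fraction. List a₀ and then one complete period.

[43; 1, 1, 28, 1, 1, 86]

a₀ = ⌊√1893⌋ = 43.
With m₀=0, d₀=1 and mₖ₊₁ = dₖaₖ − mₖ, dₖ₊₁ = (n − mₖ₊₁²)/dₖ, aₖ₊₁ = ⌊(a₀+mₖ₊₁)/dₖ₊₁⌋:
  k=1: m=43, d=44, a=1
  k=2: m=1, d=43, a=1
  k=3: m=42, d=3, a=28
  k=4: m=42, d=43, a=1
  k=5: m=1, d=44, a=1
  k=6: m=43, d=1, a=86
d=1 and a=2a₀=86 at k=6, so the next step gives (m, d) = (43, 44) again — its k=1 value — and the period has length 6.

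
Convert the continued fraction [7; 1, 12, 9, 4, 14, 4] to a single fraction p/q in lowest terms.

222791/28117

Fold from the inside: start with 4/1.
  14 + 1/4 = 57/4
  4 + 4/57 = 232/57
  9 + 57/232 = 2145/232
  12 + 232/2145 = 25972/2145
  1 + 2145/25972 = 28117/25972
  7 + 25972/28117 = 222791/28117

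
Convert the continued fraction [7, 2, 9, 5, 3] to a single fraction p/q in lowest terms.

Using pₖ = aₖpₖ₋₁ + pₖ₋₂ and qₖ = aₖqₖ₋₁ + qₖ₋₂:
  k=0: a=7, p=7, q=1
  k=1: a=2, p=15, q=2
  k=2: a=9, p=142, q=19
  k=3: a=5, p=725, q=97
  k=4: a=3, p=2317, q=310

2317/310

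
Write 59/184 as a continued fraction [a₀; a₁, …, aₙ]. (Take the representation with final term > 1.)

[0; 3, 8, 2, 3]

59 = 0×184 + 59
184 = 3×59 + 7
59 = 8×7 + 3
7 = 2×3 + 1
3 = 3×1 + 0  (stop)
So 59/184 = [0; 3, 8, 2, 3].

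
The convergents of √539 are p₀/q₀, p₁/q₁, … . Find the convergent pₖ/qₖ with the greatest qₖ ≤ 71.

859/37

√539 = [23; 4, 1, 1, 1, 1, 1, 4, 46, …] (period length 8).
Convergents:
  p_0/q_0 = 23/1
  p_1/q_1 = 93/4
  p_2/q_2 = 116/5
  p_3/q_3 = 209/9
  p_4/q_4 = 325/14
  p_5/q_5 = 534/23
  p_6/q_6 = 859/37
  p_7/q_7 = 3970/171
q_6 = 37 ≤ 71 < 171 = q_7, so the answer is 859/37.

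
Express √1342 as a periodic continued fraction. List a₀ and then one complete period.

[36; 1, 1, 1, 2, 1, 1, 1, 72]

a₀ = ⌊√1342⌋ = 36.
With m₀=0, d₀=1 and mₖ₊₁ = dₖaₖ − mₖ, dₖ₊₁ = (n − mₖ₊₁²)/dₖ, aₖ₊₁ = ⌊(a₀+mₖ₊₁)/dₖ₊₁⌋:
  k=1: m=36, d=46, a=1
  k=2: m=10, d=27, a=1
  k=3: m=17, d=39, a=1
  k=4: m=22, d=22, a=2
  k=5: m=22, d=39, a=1
  k=6: m=17, d=27, a=1
  k=7: m=10, d=46, a=1
  k=8: m=36, d=1, a=72
d=1 and a=2a₀=72 at k=8, so the next step gives (m, d) = (36, 46) again — its k=1 value — and the period has length 8.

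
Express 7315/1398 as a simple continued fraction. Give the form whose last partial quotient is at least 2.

[5; 4, 3, 3, 6, 5]

7315 = 5×1398 + 325
1398 = 4×325 + 98
325 = 3×98 + 31
98 = 3×31 + 5
31 = 6×5 + 1
5 = 5×1 + 0  (stop)
So 7315/1398 = [5; 4, 3, 3, 6, 5].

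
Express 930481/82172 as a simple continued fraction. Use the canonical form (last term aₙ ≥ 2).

[11; 3, 11, 17, 1, 18, 7]

930481 = 11*82172 + 26589
82172 = 3*26589 + 2405
26589 = 11*2405 + 134
2405 = 17*134 + 127
134 = 1*127 + 7
127 = 18*7 + 1
7 = 7*1 + 0  (stop)
So 930481/82172 = [11; 3, 11, 17, 1, 18, 7].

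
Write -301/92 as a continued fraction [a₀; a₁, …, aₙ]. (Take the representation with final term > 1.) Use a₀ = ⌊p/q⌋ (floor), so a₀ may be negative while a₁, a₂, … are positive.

[-4; 1, 2, 1, 2, 8]

-301 = -4*92 + 67
92 = 1*67 + 25
67 = 2*25 + 17
25 = 1*17 + 8
17 = 2*8 + 1
8 = 8*1 + 0  (stop)
So -301/92 = [-4; 1, 2, 1, 2, 8].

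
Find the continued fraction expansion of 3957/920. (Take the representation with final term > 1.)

3957 = 4×920 + 277
920 = 3×277 + 89
277 = 3×89 + 10
89 = 8×10 + 9
10 = 1×9 + 1
9 = 9×1 + 0  (stop)
So 3957/920 = [4; 3, 3, 8, 1, 9].

[4; 3, 3, 8, 1, 9]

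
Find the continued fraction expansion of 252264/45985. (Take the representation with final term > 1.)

252264 = 5*45985 + 22339
45985 = 2*22339 + 1307
22339 = 17*1307 + 120
1307 = 10*120 + 107
120 = 1*107 + 13
107 = 8*13 + 3
13 = 4*3 + 1
3 = 3*1 + 0  (stop)
So 252264/45985 = [5; 2, 17, 10, 1, 8, 4, 3].

[5; 2, 17, 10, 1, 8, 4, 3]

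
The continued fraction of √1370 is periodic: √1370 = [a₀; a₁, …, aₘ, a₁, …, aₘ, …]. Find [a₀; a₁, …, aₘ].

[37; 74]

a₀ = ⌊√1370⌋ = 37.
With m₀=0, d₀=1 and mₖ₊₁ = dₖaₖ − mₖ, dₖ₊₁ = (n − mₖ₊₁²)/dₖ, aₖ₊₁ = ⌊(a₀+mₖ₊₁)/dₖ₊₁⌋:
  k=1: m=37, d=1, a=74
d=1 and a=2a₀=74 at k=1, so the next step gives (m, d) = (37, 1) again — its k=1 value — and the period has length 1.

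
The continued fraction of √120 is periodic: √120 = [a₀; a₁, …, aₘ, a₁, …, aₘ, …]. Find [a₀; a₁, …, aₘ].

a₀ = ⌊√120⌋ = 10.
With m₀=0, d₀=1 and mₖ₊₁ = dₖaₖ − mₖ, dₖ₊₁ = (n − mₖ₊₁²)/dₖ, aₖ₊₁ = ⌊(a₀+mₖ₊₁)/dₖ₊₁⌋:
  k=1: m=10, d=20, a=1
  k=2: m=10, d=1, a=20
d=1 and a=2a₀=20 at k=2, so the next step gives (m, d) = (10, 20) again — its k=1 value — and the period has length 2.

[10; 1, 20]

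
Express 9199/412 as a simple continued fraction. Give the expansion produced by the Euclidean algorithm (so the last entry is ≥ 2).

9199 = 22×412 + 135
412 = 3×135 + 7
135 = 19×7 + 2
7 = 3×2 + 1
2 = 2×1 + 0  (stop)
So 9199/412 = [22; 3, 19, 3, 2].

[22; 3, 19, 3, 2]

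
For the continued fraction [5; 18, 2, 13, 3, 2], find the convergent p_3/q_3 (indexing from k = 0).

Using pₖ = aₖpₖ₋₁ + pₖ₋₂, qₖ = aₖqₖ₋₁ + qₖ₋₂ (with p₋₁=1, p₋₂=0, q₋₁=0, q₋₂=1):
  k=0: a=5, p=5, q=1
  k=1: a=18, p=91, q=18
  k=2: a=2, p=187, q=37
  k=3: a=13, p=2522, q=499

2522/499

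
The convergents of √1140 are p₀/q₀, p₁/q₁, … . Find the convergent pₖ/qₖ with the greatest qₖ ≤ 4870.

162303/4807

√1140 = [33; 1, 3, 4, 3, 1, 66, …] (period length 6).
Convergents:
  p_0/q_0 = 33/1
  p_1/q_1 = 34/1
  p_2/q_2 = 135/4
  p_3/q_3 = 574/17
  p_4/q_4 = 1857/55
  p_5/q_5 = 2431/72
  p_6/q_6 = 162303/4807
  p_7/q_7 = 164734/4879
q_6 = 4807 ≤ 4870 < 4879 = q_7, so the answer is 162303/4807.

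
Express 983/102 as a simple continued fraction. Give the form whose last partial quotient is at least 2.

983 = 9*102 + 65
102 = 1*65 + 37
65 = 1*37 + 28
37 = 1*28 + 9
28 = 3*9 + 1
9 = 9*1 + 0  (stop)
So 983/102 = [9; 1, 1, 1, 3, 9].

[9; 1, 1, 1, 3, 9]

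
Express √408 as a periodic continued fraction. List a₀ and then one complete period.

a₀ = ⌊√408⌋ = 20.
With m₀=0, d₀=1 and mₖ₊₁ = dₖaₖ − mₖ, dₖ₊₁ = (n − mₖ₊₁²)/dₖ, aₖ₊₁ = ⌊(a₀+mₖ₊₁)/dₖ₊₁⌋:
  k=1: m=20, d=8, a=5
  k=2: m=20, d=1, a=40
d=1 and a=2a₀=40 at k=2, so the next step gives (m, d) = (20, 8) again — its k=1 value — and the period has length 2.

[20; 5, 40]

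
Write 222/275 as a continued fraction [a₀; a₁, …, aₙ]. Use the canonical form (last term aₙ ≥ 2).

[0; 1, 4, 5, 3, 3]

222 = 0×275 + 222
275 = 1×222 + 53
222 = 4×53 + 10
53 = 5×10 + 3
10 = 3×3 + 1
3 = 3×1 + 0  (stop)
So 222/275 = [0; 1, 4, 5, 3, 3].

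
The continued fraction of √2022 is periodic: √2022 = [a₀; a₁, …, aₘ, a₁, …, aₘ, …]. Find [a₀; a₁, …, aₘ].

[44; 1, 28, 1, 88]

a₀ = ⌊√2022⌋ = 44.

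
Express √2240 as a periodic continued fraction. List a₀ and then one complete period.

[47; 3, 23, 3, 94]

a₀ = ⌊√2240⌋ = 47.
With m₀=0, d₀=1 and mₖ₊₁ = dₖaₖ − mₖ, dₖ₊₁ = (n − mₖ₊₁²)/dₖ, aₖ₊₁ = ⌊(a₀+mₖ₊₁)/dₖ₊₁⌋:
  k=1: m=47, d=31, a=3
  k=2: m=46, d=4, a=23
  k=3: m=46, d=31, a=3
  k=4: m=47, d=1, a=94
d=1 and a=2a₀=94 at k=4, so the next step gives (m, d) = (47, 31) again — its k=1 value — and the period has length 4.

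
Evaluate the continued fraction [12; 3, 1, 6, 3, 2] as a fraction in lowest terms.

2415/197

Fold from the inside: start with 2/1.
  3 + 1/2 = 7/2
  6 + 2/7 = 44/7
  1 + 7/44 = 51/44
  3 + 44/51 = 197/51
  12 + 51/197 = 2415/197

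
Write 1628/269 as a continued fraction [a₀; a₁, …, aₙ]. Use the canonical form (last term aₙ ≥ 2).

[6; 19, 4, 1, 2]

1628 = 6*269 + 14
269 = 19*14 + 3
14 = 4*3 + 2
3 = 1*2 + 1
2 = 2*1 + 0  (stop)
So 1628/269 = [6; 19, 4, 1, 2].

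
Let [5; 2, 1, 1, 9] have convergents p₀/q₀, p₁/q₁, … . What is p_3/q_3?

Using pₖ = aₖpₖ₋₁ + pₖ₋₂, qₖ = aₖqₖ₋₁ + qₖ₋₂ (with p₋₁=1, p₋₂=0, q₋₁=0, q₋₂=1):
  k=0: a=5, p=5, q=1
  k=1: a=2, p=11, q=2
  k=2: a=1, p=16, q=3
  k=3: a=1, p=27, q=5

27/5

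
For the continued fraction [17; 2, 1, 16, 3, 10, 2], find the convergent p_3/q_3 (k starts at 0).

Using pₖ = aₖpₖ₋₁ + pₖ₋₂, qₖ = aₖqₖ₋₁ + qₖ₋₂ (with p₋₁=1, p₋₂=0, q₋₁=0, q₋₂=1):
  k=0: a=17, p=17, q=1
  k=1: a=2, p=35, q=2
  k=2: a=1, p=52, q=3
  k=3: a=16, p=867, q=50

867/50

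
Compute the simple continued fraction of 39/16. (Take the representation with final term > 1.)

[2; 2, 3, 2]

39 = 2×16 + 7
16 = 2×7 + 2
7 = 3×2 + 1
2 = 2×1 + 0  (stop)
So 39/16 = [2; 2, 3, 2].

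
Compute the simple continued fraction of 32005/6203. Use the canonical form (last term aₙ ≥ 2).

32005 = 5*6203 + 990
6203 = 6*990 + 263
990 = 3*263 + 201
263 = 1*201 + 62
201 = 3*62 + 15
62 = 4*15 + 2
15 = 7*2 + 1
2 = 2*1 + 0  (stop)
So 32005/6203 = [5; 6, 3, 1, 3, 4, 7, 2].

[5; 6, 3, 1, 3, 4, 7, 2]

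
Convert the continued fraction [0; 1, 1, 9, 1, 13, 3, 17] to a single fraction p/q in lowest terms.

Using pₖ = aₖpₖ₋₁ + pₖ₋₂ and qₖ = aₖqₖ₋₁ + qₖ₋₂:
  k=0: a=0, p=0, q=1
  k=1: a=1, p=1, q=1
  k=2: a=1, p=1, q=2
  k=3: a=9, p=10, q=19
  k=4: a=1, p=11, q=21
  k=5: a=13, p=153, q=292
  k=6: a=3, p=470, q=897
  k=7: a=17, p=8143, q=15541

8143/15541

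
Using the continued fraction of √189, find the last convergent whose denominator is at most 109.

√189 = [13; 1, 2, 1, 26, …] (period length 4).
Convergents:
  p_0/q_0 = 13/1
  p_1/q_1 = 14/1
  p_2/q_2 = 41/3
  p_3/q_3 = 55/4
  p_4/q_4 = 1471/107
  p_5/q_5 = 1526/111
q_4 = 107 ≤ 109 < 111 = q_5, so the answer is 1471/107.

1471/107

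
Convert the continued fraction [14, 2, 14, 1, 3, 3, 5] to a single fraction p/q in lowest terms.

Fold from the inside: start with 5/1.
  3 + 1/5 = 16/5
  3 + 5/16 = 53/16
  1 + 16/53 = 69/53
  14 + 53/69 = 1019/69
  2 + 69/1019 = 2107/1019
  14 + 1019/2107 = 30517/2107

30517/2107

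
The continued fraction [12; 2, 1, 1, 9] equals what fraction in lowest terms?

595/48

Using pₖ = aₖpₖ₋₁ + pₖ₋₂ and qₖ = aₖqₖ₋₁ + qₖ₋₂:
  k=0: a=12, p=12, q=1
  k=1: a=2, p=25, q=2
  k=2: a=1, p=37, q=3
  k=3: a=1, p=62, q=5
  k=4: a=9, p=595, q=48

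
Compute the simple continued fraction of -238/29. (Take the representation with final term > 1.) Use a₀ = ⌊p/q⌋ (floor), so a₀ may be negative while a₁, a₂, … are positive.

[-9; 1, 3, 1, 5]

-238 = -9×29 + 23
29 = 1×23 + 6
23 = 3×6 + 5
6 = 1×5 + 1
5 = 5×1 + 0  (stop)
So -238/29 = [-9; 1, 3, 1, 5].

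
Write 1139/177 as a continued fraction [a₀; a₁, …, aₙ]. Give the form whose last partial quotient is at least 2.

1139 = 6*177 + 77
177 = 2*77 + 23
77 = 3*23 + 8
23 = 2*8 + 7
8 = 1*7 + 1
7 = 7*1 + 0  (stop)
So 1139/177 = [6; 2, 3, 2, 1, 7].

[6; 2, 3, 2, 1, 7]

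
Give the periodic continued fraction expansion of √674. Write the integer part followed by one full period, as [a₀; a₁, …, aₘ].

[25; 1, 24, 1, 50]

a₀ = ⌊√674⌋ = 25.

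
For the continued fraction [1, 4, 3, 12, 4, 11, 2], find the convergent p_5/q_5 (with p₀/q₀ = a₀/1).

9041/7343

Using pₖ = aₖpₖ₋₁ + pₖ₋₂, qₖ = aₖqₖ₋₁ + qₖ₋₂ (with p₋₁=1, p₋₂=0, q₋₁=0, q₋₂=1):
  k=0: a=1, p=1, q=1
  k=1: a=4, p=5, q=4
  k=2: a=3, p=16, q=13
  k=3: a=12, p=197, q=160
  k=4: a=4, p=804, q=653
  k=5: a=11, p=9041, q=7343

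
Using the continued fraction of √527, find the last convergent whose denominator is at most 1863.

24265/1057

√527 = [22; 1, 21, 1, 44, …] (period length 4).
Convergents:
  p_0/q_0 = 22/1
  p_1/q_1 = 23/1
  p_2/q_2 = 505/22
  p_3/q_3 = 528/23
  p_4/q_4 = 23737/1034
  p_5/q_5 = 24265/1057
  p_6/q_6 = 533302/23231
q_5 = 1057 ≤ 1863 < 23231 = q_6, so the answer is 24265/1057.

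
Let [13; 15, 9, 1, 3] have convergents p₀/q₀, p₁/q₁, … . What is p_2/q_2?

Using pₖ = aₖpₖ₋₁ + pₖ₋₂, qₖ = aₖqₖ₋₁ + qₖ₋₂ (with p₋₁=1, p₋₂=0, q₋₁=0, q₋₂=1):
  k=0: a=13, p=13, q=1
  k=1: a=15, p=196, q=15
  k=2: a=9, p=1777, q=136

1777/136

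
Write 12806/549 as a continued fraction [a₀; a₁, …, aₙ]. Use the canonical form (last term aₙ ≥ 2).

12806 = 23·549 + 179
549 = 3·179 + 12
179 = 14·12 + 11
12 = 1·11 + 1
11 = 11·1 + 0  (stop)
So 12806/549 = [23; 3, 14, 1, 11].

[23; 3, 14, 1, 11]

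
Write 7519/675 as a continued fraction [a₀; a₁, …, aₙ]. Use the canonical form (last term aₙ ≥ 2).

7519 = 11*675 + 94
675 = 7*94 + 17
94 = 5*17 + 9
17 = 1*9 + 8
9 = 1*8 + 1
8 = 8*1 + 0  (stop)
So 7519/675 = [11; 7, 5, 1, 1, 8].

[11; 7, 5, 1, 1, 8]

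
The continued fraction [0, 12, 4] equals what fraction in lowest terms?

Fold from the inside: start with 4/1.
  12 + 1/4 = 49/4
  0 + 4/49 = 4/49

4/49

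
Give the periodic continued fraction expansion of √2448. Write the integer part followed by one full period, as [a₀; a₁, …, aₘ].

[49; 2, 10, 2, 98]

a₀ = ⌊√2448⌋ = 49.
With m₀=0, d₀=1 and mₖ₊₁ = dₖaₖ − mₖ, dₖ₊₁ = (n − mₖ₊₁²)/dₖ, aₖ₊₁ = ⌊(a₀+mₖ₊₁)/dₖ₊₁⌋:
  k=1: m=49, d=47, a=2
  k=2: m=45, d=9, a=10
  k=3: m=45, d=47, a=2
  k=4: m=49, d=1, a=98
d=1 and a=2a₀=98 at k=4, so the next step gives (m, d) = (49, 47) again — its k=1 value — and the period has length 4.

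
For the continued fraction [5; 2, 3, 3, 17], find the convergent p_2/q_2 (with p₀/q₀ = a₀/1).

Using pₖ = aₖpₖ₋₁ + pₖ₋₂, qₖ = aₖqₖ₋₁ + qₖ₋₂ (with p₋₁=1, p₋₂=0, q₋₁=0, q₋₂=1):
  k=0: a=5, p=5, q=1
  k=1: a=2, p=11, q=2
  k=2: a=3, p=38, q=7

38/7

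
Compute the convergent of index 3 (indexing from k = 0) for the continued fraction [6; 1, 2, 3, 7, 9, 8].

Using pₖ = aₖpₖ₋₁ + pₖ₋₂, qₖ = aₖqₖ₋₁ + qₖ₋₂ (with p₋₁=1, p₋₂=0, q₋₁=0, q₋₂=1):
  k=0: a=6, p=6, q=1
  k=1: a=1, p=7, q=1
  k=2: a=2, p=20, q=3
  k=3: a=3, p=67, q=10

67/10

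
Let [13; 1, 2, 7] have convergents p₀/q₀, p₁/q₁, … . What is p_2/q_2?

Using pₖ = aₖpₖ₋₁ + pₖ₋₂, qₖ = aₖqₖ₋₁ + qₖ₋₂ (with p₋₁=1, p₋₂=0, q₋₁=0, q₋₂=1):
  k=0: a=13, p=13, q=1
  k=1: a=1, p=14, q=1
  k=2: a=2, p=41, q=3

41/3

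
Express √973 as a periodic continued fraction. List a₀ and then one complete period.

a₀ = ⌊√973⌋ = 31.
With m₀=0, d₀=1 and mₖ₊₁ = dₖaₖ − mₖ, dₖ₊₁ = (n − mₖ₊₁²)/dₖ, aₖ₊₁ = ⌊(a₀+mₖ₊₁)/dₖ₊₁⌋:
  k=1: m=31, d=12, a=5
  k=2: m=29, d=11, a=5
  k=3: m=26, d=27, a=2
  k=4: m=28, d=7, a=8
  k=5: m=28, d=27, a=2
  k=6: m=26, d=11, a=5
  k=7: m=29, d=12, a=5
  k=8: m=31, d=1, a=62
d=1 and a=2a₀=62 at k=8, so the next step gives (m, d) = (31, 12) again — its k=1 value — and the period has length 8.

[31; 5, 5, 2, 8, 2, 5, 5, 62]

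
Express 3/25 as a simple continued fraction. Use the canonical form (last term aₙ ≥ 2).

[0; 8, 3]

3 = 0×25 + 3
25 = 8×3 + 1
3 = 3×1 + 0  (stop)
So 3/25 = [0; 8, 3].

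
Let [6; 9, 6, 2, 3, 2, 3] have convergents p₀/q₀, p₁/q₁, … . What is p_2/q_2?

336/55

Using pₖ = aₖpₖ₋₁ + pₖ₋₂, qₖ = aₖqₖ₋₁ + qₖ₋₂ (with p₋₁=1, p₋₂=0, q₋₁=0, q₋₂=1):
  k=0: a=6, p=6, q=1
  k=1: a=9, p=55, q=9
  k=2: a=6, p=336, q=55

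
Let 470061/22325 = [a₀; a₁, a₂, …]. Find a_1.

470061 = 21·22325 + 1236   →  a_0 = 21
22325 = 18·1236 + 77   →  a_1 = 18

18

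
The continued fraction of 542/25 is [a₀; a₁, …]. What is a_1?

542 = 21·25 + 17   →  a_0 = 21
25 = 1·17 + 8   →  a_1 = 1

1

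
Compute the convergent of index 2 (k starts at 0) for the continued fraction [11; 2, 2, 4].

57/5

Using pₖ = aₖpₖ₋₁ + pₖ₋₂, qₖ = aₖqₖ₋₁ + qₖ₋₂ (with p₋₁=1, p₋₂=0, q₋₁=0, q₋₂=1):
  k=0: a=11, p=11, q=1
  k=1: a=2, p=23, q=2
  k=2: a=2, p=57, q=5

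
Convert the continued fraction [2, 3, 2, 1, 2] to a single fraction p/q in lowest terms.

Fold from the inside: start with 2/1.
  1 + 1/2 = 3/2
  2 + 2/3 = 8/3
  3 + 3/8 = 27/8
  2 + 8/27 = 62/27

62/27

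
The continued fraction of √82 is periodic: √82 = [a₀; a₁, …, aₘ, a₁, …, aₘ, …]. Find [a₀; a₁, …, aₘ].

[9; 18]

a₀ = ⌊√82⌋ = 9.
With m₀=0, d₀=1 and mₖ₊₁ = dₖaₖ − mₖ, dₖ₊₁ = (n − mₖ₊₁²)/dₖ, aₖ₊₁ = ⌊(a₀+mₖ₊₁)/dₖ₊₁⌋:
  k=1: m=9, d=1, a=18
d=1 and a=2a₀=18 at k=1, so the next step gives (m, d) = (9, 1) again — its k=1 value — and the period has length 1.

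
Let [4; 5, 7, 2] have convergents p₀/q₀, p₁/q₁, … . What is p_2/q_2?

151/36

Using pₖ = aₖpₖ₋₁ + pₖ₋₂, qₖ = aₖqₖ₋₁ + qₖ₋₂ (with p₋₁=1, p₋₂=0, q₋₁=0, q₋₂=1):
  k=0: a=4, p=4, q=1
  k=1: a=5, p=21, q=5
  k=2: a=7, p=151, q=36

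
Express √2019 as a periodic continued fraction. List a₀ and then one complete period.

a₀ = ⌊√2019⌋ = 44.
With m₀=0, d₀=1 and mₖ₊₁ = dₖaₖ − mₖ, dₖ₊₁ = (n − mₖ₊₁²)/dₖ, aₖ₊₁ = ⌊(a₀+mₖ₊₁)/dₖ₊₁⌋:
  k=1: m=44, d=83, a=1
  k=2: m=39, d=6, a=13
  k=3: m=39, d=83, a=1
  k=4: m=44, d=1, a=88
d=1 and a=2a₀=88 at k=4, so the next step gives (m, d) = (44, 83) again — its k=1 value — and the period has length 4.

[44; 1, 13, 1, 88]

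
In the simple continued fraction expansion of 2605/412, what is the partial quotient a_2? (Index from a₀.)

2605 = 6·412 + 133   →  a_0 = 6
412 = 3·133 + 13   →  a_1 = 3
133 = 10·13 + 3   →  a_2 = 10

10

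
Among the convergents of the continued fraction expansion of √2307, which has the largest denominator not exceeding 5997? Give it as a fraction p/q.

√2307 = [48; 32, 96, …] (period length 2).
Convergents:
  p_0/q_0 = 48/1
  p_1/q_1 = 1537/32
  p_2/q_2 = 147600/3073
  p_3/q_3 = 4724737/98368
q_2 = 3073 ≤ 5997 < 98368 = q_3, so the answer is 147600/3073.

147600/3073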